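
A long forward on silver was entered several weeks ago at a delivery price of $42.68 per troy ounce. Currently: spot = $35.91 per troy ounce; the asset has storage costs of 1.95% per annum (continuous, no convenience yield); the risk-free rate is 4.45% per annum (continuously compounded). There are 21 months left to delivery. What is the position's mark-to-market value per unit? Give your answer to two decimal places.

Current fair forward for the remaining 21 months: F = S·e^((r + u)·T), (r + u) = 0.0445 + 0.0195 = 0.0640
F = 35.91 · e^(0.0640 × 21/12) = 35.91 × 1.118513 = 40.1658
Value of long forward = (F − K)·e^(−rT) = (40.1658 − 42.68) · e^(−0.0445·21/12)
= -2.5142 × 0.925080 = -2.33

-$2.33 per troy ounce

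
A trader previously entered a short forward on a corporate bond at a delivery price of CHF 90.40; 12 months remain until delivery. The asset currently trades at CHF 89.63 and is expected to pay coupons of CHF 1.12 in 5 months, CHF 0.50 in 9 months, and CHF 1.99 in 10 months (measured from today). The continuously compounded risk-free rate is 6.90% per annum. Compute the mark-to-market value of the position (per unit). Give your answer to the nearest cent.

PV(remaining coupons) I = 1.12·e^(−0.0690·5/12) + 0.50·e^(−0.0690·9/12) + 1.99·e^(−0.0690·10/12) = 3.4418
Current forward F = (S − I)·e^(rT) = (89.63 − 3.4418)·e^(0.0690·12/12) = 86.1882 × 1.071436 = 92.3451
Value (long) = (F − K)·e^(−rT) = (92.3451 − 90.40) × 0.933327 = 1.8154
Short position value = −(long value) = -CHF 1.82

-CHF 1.82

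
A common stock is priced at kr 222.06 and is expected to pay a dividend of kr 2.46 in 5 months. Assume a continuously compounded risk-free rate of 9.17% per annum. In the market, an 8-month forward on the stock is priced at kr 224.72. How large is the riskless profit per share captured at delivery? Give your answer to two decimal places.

PV(dividends) I = 2.46·e^(−0.0917·5/12) = 2.3678
Fair forward F* = (S − I)·e^(rT) = (222.06 − 2.3678)·e^0.061133 = 219.6922 × 1.063040 = 233.5416
Market kr 224.72 < fair 233.5416: forward underpriced → reverse cash-and-carry (short the stock, invest proceeds at r, pay the dividends, go long the forward).
Profit at T = |F_mkt − F*| = |224.72 − 233.5416| = kr 8.82 per share

kr 8.82 per share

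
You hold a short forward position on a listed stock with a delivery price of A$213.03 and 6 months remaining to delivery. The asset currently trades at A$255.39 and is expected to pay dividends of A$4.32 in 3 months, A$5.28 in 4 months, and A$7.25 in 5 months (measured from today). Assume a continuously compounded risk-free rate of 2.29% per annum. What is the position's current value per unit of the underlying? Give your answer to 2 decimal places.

-A$28.07

PV(remaining dividends) I = 4.32·e^(−0.0229·3/12) + 5.28·e^(−0.0229·4/12) + 7.25·e^(−0.0229·5/12) = 16.7163
Current forward F = (S − I)·e^(rT) = (255.39 − 16.7163)·e^(0.0229·6/12) = 238.6737 × 1.011516 = 241.4223
Value (long) = (F − K)·e^(−rT) = (241.4223 − 213.03) × 0.988615 = 28.0691
Short position value = −(long value) = -A$28.07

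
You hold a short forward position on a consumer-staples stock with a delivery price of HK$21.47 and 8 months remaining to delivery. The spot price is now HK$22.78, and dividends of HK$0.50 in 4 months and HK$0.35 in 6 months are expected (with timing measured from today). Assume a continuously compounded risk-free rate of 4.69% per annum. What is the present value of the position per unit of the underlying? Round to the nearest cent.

-HK$1.14

PV(remaining dividends) I = 0.50·e^(−0.0469·4/12) + 0.35·e^(−0.0469·6/12) = 0.8341
Current forward F = (S − I)·e^(rT) = (22.78 − 0.8341)·e^(0.0469·8/12) = 21.9459 × 1.031761 = 22.6429
Value (long) = (F − K)·e^(−rT) = (22.6429 − 21.47) × 0.969217 = 1.1368
Short position value = −(long value) = -HK$1.14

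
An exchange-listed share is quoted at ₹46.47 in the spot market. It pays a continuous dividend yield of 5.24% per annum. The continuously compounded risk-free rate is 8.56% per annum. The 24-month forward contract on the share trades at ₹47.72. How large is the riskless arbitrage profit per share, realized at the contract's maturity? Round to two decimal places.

₹1.94 per share

Fair forward: F* = S·e^(carry·T), with carry = (r − q) = 0.0856 − 0.0524 = 0.0332
F* = 46.47 · e^(0.0332 × 24/12) = 46.47 · e^0.066400 = 46.47 × 1.068654 = ₹49.6604
Market ₹47.72 < fair ₹49.6604: forward underpriced → reverse cash-and-carry (short spot, go long the forward).
At maturity, profit = |F_mkt − F*| = |47.72 − 49.6604| = ₹1.94 per share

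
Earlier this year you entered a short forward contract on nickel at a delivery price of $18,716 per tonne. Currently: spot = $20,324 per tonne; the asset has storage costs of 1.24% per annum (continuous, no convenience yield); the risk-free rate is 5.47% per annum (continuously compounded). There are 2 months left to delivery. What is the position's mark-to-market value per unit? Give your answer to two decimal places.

Current fair forward for the remaining 2 months: F = S·e^((r + u)·T), (r + u) = 0.0547 + 0.0124 = 0.0671
F = 20324 · e^(0.0671 × 2/12) = 20324 × 1.01124610 = 20552.5657
Value of long forward = (F − K)·e^(−rT) = (20552.5657 − 18716) · e^(−0.0547·2/12)
= 1836.5657 × 0.99092476 = 1819.90
Short position value = −(long value) = -$1819.90

-$1819.90 per tonne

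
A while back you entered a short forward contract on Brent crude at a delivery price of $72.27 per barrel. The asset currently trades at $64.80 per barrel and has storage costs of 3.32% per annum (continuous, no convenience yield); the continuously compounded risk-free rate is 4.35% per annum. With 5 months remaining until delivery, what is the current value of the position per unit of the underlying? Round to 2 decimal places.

$5.27 per barrel

Current fair forward for the remaining 5 months: F = S·e^((r + u)·T), (r + u) = 0.0435 + 0.0332 = 0.0767
F = 64.80 · e^(0.0767 × 5/12) = 64.80 × 1.032474 = 66.9043
Value of long forward = (F − K)·e^(−rT) = (66.9043 − 72.27) · e^(−0.0435·5/12)
= -5.3657 × 0.982038 = -5.27
Short position value = −(long value) = $5.27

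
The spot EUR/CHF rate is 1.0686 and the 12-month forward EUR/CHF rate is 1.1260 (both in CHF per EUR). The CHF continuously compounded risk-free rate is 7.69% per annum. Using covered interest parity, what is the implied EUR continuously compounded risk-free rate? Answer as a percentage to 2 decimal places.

2.46%

F = S·e^((r_CHF − r_EUR)T) ⇒ r_EUR = r_CHF − ln(F/S)/T
ln(1.1260/1.0686) = 0.052322; /(12/12) = 0.052322
r_EUR = 0.0769 − 0.052322 = 0.024578
r_EUR = 2.46%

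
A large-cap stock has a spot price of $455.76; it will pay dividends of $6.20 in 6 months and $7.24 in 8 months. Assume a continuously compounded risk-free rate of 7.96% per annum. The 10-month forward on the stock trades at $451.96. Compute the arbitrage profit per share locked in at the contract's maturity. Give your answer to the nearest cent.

$21.35 per share

PV(dividends) I = 6.20·e^(−0.0796·6/12) + 7.24·e^(−0.0796·8/12) = 12.8239
Fair forward F* = (S − I)·e^(rT) = (455.76 − 12.8239)·e^0.066333 = 442.9361 × 1.068582 = 473.3135
Market $451.96 < fair 473.3135: forward underpriced → reverse cash-and-carry (short the stock, invest proceeds at r, pay the dividends, go long the forward).
Profit at T = |F_mkt − F*| = |451.96 − 473.3135| = $21.35 per share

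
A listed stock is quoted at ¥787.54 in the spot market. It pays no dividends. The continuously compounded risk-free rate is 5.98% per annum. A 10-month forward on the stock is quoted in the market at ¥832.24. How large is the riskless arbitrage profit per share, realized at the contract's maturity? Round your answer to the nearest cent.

Fair forward: F* = S·e^(carry·T), with carry = r = 0.0598
F* = 787.54 · e^(0.0598 × 10/12) = 787.54 · e^0.049833 = 787.54 × 1.051096 = ¥827.7801
Market ¥832.24 > fair ¥827.7801: forward overpriced → cash-and-carry (buy spot, short the forward).
At maturity, profit = |F_mkt − F*| = |832.24 − 827.7801| = ¥4.46 per share

¥4.46 per share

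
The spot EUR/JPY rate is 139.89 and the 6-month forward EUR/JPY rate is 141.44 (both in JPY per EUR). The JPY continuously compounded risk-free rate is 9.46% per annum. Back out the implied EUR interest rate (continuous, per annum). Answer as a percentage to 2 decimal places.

7.26%

F = S·e^((r_JPY − r_EUR)T) ⇒ r_EUR = r_JPY − ln(F/S)/T
ln(141.44/139.89) = 0.011019; /(6/12) = 0.022038
r_EUR = 0.0946 − 0.022038 = 0.072562
r_EUR = 7.26%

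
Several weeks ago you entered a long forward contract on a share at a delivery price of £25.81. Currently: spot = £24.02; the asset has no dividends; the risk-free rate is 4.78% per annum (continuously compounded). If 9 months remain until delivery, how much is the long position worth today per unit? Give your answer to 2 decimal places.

Current fair forward for the remaining 9 months: F = S·e^(r·T), r = 0.0478
F = 24.02 · e^(0.0478 × 9/12) = 24.02 × 1.036500 = 24.8967
Value of long forward = (F − K)·e^(−rT) = (24.8967 − 25.81) · e^(−0.0478·9/12)
= -0.9133 × 0.964785 = -0.88

-£0.88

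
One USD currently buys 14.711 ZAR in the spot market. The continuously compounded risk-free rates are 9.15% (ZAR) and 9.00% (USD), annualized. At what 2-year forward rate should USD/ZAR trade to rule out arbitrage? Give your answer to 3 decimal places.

14.755

F = S·e^((r_ZAR − r_USD)T) = 14.711 · e^((0.0915 − 0.0900) × 2)
= 14.711 · e^0.003000 = 14.711 × 1.003005
F = 14.755 ZAR per USD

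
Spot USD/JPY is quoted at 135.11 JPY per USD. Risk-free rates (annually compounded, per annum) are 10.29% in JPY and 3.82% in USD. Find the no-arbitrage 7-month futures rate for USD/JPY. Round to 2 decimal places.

By covered interest parity, F = S · (1+r_JPY)^T / (1+r_USD)^T
= 135.11 × 1.058797 / 1.022109 = 135.11 × 1.035894
F = 139.96 JPY per USD

139.96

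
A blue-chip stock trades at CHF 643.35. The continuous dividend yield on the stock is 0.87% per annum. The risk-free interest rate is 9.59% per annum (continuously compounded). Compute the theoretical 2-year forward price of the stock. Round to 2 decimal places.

CHF 765.93

F = S·e^((r − q)T) = 643.35 · e^((0.0959 − 0.0087) × 2)
= 643.35 · e^0.174400 = 643.35 × 1.190532
F = CHF 765.93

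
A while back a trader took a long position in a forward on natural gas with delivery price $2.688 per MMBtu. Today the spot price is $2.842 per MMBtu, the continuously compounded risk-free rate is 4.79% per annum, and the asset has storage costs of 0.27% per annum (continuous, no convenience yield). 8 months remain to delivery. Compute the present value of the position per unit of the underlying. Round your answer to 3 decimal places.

Current fair forward for the remaining 8 months: F = S·e^((r + u)·T), (r + u) = 0.0479 + 0.0027 = 0.0506
F = 2.842 · e^(0.0506 × 8/12) = 2.842 × 1.034309 = 2.9395
Value of long forward = (F − K)·e^(−rT) = (2.9395 − 2.688) · e^(−0.0479·8/12)
= 0.2515 × 0.968571 = 0.244

$0.244 per MMBtu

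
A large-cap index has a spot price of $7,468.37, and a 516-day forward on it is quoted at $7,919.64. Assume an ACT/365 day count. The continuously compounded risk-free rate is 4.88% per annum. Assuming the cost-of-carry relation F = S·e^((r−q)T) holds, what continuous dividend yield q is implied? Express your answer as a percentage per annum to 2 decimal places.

0.73%

From F = S·e^((r−q)T): (r − q) = ln(F/S)/T
ln(7919.64/7468.37) = ln(1.060424) = 0.058669
(r − q) = 0.058669 / (516/365) = 0.041500
q = r − ln(F/S)/T = 0.0488 − 0.041500 = 0.007300
q = 0.73%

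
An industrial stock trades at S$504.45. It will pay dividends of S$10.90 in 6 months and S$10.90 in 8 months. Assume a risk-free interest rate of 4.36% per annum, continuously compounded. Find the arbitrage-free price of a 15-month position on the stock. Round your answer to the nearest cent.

PV(dividends) I = 10.90·e^(−0.0436·6/12) + 10.90·e^(−0.0436·8/12)
I = 10.6650 + 10.5877 = 21.2527
F = (S − I)·e^(rT) = (504.45 − 21.2527) · e^(0.0436·15/12)
= 483.1973 · e^0.054500 = 483.1973 × 1.056012 = S$510.26

S$510.26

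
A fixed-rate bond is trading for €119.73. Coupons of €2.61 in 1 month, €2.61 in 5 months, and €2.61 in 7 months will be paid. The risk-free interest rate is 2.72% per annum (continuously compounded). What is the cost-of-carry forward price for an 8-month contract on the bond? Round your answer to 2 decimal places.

PV(coupons) I = 2.61·e^(−0.0272·1/12) + 2.61·e^(−0.0272·5/12) + 2.61·e^(−0.0272·7/12)
I = 2.6041 + 2.5806 + 2.5689 = 7.7536
F = (S − I)·e^(rT) = (119.73 − 7.7536) · e^(0.0272·8/12)
= 111.9764 · e^0.018133 = 111.9764 × 1.018298 = €114.03

€114.03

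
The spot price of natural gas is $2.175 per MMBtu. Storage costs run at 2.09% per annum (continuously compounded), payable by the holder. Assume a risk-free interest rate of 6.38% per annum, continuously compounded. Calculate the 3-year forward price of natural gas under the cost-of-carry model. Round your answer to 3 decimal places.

Net carry = r + u − y = 0.0638 + 0.0209 − 0.0000 = 0.0847
F = S·e^((r+u−y)T) = 2.175 · e^(0.0847 × 3) = 2.175 · e^0.254100
= 2.175 × 1.289301 = $2.804 per MMBtu

$2.804 per MMBtu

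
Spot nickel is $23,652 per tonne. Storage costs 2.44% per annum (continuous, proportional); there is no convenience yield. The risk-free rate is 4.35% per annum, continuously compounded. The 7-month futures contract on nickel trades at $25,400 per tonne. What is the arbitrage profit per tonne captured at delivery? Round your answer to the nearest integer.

Fair futures: F* = S·e^(carry·T), with carry = (r + u) = 0.0435 + 0.0244 = 0.0679
F* = 23652 · e^(0.0679 × 7/12) = 23652 · e^0.039608 = 23652 × 1.040403 = $24607.6118
Market $25400 > fair $24607.6118: forward overpriced → cash-and-carry (buy spot, short the forward).
At maturity, profit = |F_mkt − F*| = |25400 − 24607.6118| = $792 per tonne

$792 per tonne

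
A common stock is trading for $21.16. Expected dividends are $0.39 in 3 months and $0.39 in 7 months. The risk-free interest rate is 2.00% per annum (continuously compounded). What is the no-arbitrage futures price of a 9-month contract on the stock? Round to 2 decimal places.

PV(dividends) I = 0.39·e^(−0.0200·3/12) + 0.39·e^(−0.0200·7/12)
I = 0.3881 + 0.3855 = 0.7736
F = (S − I)·e^(rT) = (21.16 − 0.7736) · e^(0.0200·9/12)
= 20.3864 · e^0.015000 = 20.3864 × 1.015113 = $20.69

$20.69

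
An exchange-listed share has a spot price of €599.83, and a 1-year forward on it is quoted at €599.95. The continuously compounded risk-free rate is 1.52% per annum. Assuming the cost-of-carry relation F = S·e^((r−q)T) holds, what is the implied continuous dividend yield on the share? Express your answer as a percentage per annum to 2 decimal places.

1.50%

From F = S·e^((r−q)T): (r − q) = ln(F/S)/T
ln(599.95/599.83) = ln(1.000200) = 0.000200
(r − q) = 0.000200 / (1) = 0.000200
q = r − ln(F/S)/T = 0.0152 − 0.000200 = 0.015000
q = 1.50%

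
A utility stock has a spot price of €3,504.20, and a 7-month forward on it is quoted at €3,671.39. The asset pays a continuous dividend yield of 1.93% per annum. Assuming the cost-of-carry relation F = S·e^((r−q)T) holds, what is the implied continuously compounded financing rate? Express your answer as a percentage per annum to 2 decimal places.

From F = S·e^((r−q)T): (r − q) = ln(F/S)/T
ln(3671.39/3504.20) = ln(1.047711) = 0.046608
(r − q) = 0.046608 / (7/12) = 0.079899
r = ln(F/S)/T + q = 0.079899 + 0.0193 = 0.099199
r = 9.92%

9.92%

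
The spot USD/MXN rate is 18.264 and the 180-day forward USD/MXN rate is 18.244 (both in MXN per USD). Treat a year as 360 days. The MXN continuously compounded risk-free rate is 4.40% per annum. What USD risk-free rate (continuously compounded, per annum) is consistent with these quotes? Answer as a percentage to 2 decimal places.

F = S·e^((r_MXN − r_USD)T) ⇒ r_USD = r_MXN − ln(F/S)/T
ln(18.244/18.264) = -0.001096; /(180/360) = -0.002192
r_USD = 0.0440 + 0.002192 = 0.046192
r_USD = 4.62%

4.62%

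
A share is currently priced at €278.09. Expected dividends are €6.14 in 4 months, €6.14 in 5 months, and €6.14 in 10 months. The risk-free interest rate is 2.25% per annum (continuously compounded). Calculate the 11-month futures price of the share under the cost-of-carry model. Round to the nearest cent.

€265.30

PV(dividends) I = 6.14·e^(−0.0225·4/12) + 6.14·e^(−0.0225·5/12) + 6.14·e^(−0.0225·10/12)
I = 6.0941 + 6.0827 + 6.0259 = 18.2027
F = (S − I)·e^(rT) = (278.09 − 18.2027) · e^(0.0225·11/12)
= 259.8873 · e^0.020625 = 259.8873 × 1.020839 = €265.30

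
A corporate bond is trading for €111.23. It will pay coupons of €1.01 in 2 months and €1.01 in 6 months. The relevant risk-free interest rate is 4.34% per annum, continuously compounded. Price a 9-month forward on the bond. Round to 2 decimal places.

€112.85

PV(coupons) I = 1.01·e^(−0.0434·2/12) + 1.01·e^(−0.0434·6/12)
I = 1.0027 + 0.9883 = 1.9910
F = (S − I)·e^(rT) = (111.23 − 1.9910) · e^(0.0434·9/12)
= 109.2390 · e^0.032550 = 109.2390 × 1.033086 = €112.85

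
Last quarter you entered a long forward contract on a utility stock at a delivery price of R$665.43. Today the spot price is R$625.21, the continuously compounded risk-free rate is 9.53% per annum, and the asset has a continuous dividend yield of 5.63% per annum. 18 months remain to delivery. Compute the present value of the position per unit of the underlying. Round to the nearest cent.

-R$2.21

Current fair forward for the remaining 18 months: F = S·e^((r − q)·T), (r − q) = 0.0953 − 0.0563 = 0.0390
F = 625.21 · e^(0.0390 × 18/12) = 625.21 × 1.060245 = 662.8758
Value of long forward = (F − K)·e^(−rT) = (662.8758 − 665.43) · e^(−0.0953·18/12)
= -2.5542 × 0.866797 = -2.21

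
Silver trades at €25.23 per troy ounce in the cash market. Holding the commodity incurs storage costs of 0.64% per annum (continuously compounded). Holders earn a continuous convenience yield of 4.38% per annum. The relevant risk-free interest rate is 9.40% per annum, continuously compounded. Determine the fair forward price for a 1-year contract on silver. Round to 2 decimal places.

Net carry = r + u − y = 0.0940 + 0.0064 − 0.0438 = 0.0566
F = S·e^((r+u−y)T) = 25.23 · e^(0.0566 × 1) = 25.23 · e^0.056600
= 25.23 × 1.058232 = €26.70 per troy ounce

€26.70 per troy ounce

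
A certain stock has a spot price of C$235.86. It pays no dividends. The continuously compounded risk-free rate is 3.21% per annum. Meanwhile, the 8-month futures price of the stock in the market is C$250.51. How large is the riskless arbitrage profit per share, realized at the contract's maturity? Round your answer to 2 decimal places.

Fair futures: F* = S·e^(carry·T), with carry = r = 0.0321
F* = 235.86 · e^(0.0321 × 8/12) = 235.86 · e^0.021400 = 235.86 × 1.021631 = C$240.9619
Market C$250.51 > fair C$240.9619: forward overpriced → cash-and-carry (buy spot, short the forward).
At maturity, profit = |F_mkt − F*| = |250.51 − 240.9619| = C$9.55 per share

C$9.55 per share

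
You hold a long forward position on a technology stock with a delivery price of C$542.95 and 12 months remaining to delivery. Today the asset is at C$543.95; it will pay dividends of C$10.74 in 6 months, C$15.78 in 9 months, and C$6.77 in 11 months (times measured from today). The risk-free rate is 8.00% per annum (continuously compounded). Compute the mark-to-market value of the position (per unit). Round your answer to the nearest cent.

C$11.27

PV(remaining dividends) I = 10.74·e^(−0.0800·6/12) + 15.78·e^(−0.0800·9/12) + 6.77·e^(−0.0800·11/12) = 31.4712
Current forward F = (S − I)·e^(rT) = (543.95 − 31.4712)·e^(0.0800·12/12) = 512.4788 × 1.083287 = 555.1616
Value (long) = (F − K)·e^(−rT) = (555.1616 − 542.95) × 0.923116 = 11.2727
Value = C$11.27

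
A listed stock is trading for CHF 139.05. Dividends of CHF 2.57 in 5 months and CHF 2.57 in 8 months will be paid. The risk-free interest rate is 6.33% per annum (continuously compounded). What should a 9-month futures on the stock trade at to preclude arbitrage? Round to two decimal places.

PV(dividends) I = 2.57·e^(−0.0633·5/12) + 2.57·e^(−0.0633·8/12)
I = 2.5031 + 2.4638 = 4.9669
F = (S − I)·e^(rT) = (139.05 − 4.9669) · e^(0.0633·9/12)
= 134.0831 · e^0.047475 = 134.0831 × 1.048620 = CHF 140.60

CHF 140.60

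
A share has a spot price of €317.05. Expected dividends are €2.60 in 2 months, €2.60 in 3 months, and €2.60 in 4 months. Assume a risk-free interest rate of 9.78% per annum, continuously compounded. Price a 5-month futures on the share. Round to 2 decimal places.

€322.31

PV(dividends) I = 2.60·e^(−0.0978·2/12) + 2.60·e^(−0.0978·3/12) + 2.60·e^(−0.0978·4/12)
I = 2.5580 + 2.5372 + 2.5166 = 7.6118
F = (S − I)·e^(rT) = (317.05 − 7.6118) · e^(0.0978·5/12)
= 309.4382 · e^0.040750 = 309.4382 × 1.041592 = €322.31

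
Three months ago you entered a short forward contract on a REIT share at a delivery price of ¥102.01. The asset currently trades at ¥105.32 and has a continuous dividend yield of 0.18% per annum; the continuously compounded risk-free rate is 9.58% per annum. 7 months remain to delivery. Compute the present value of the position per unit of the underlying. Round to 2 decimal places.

-¥8.74

Current fair forward for the remaining 7 months: F = S·e^((r − q)·T), (r − q) = 0.0958 − 0.0018 = 0.0940
F = 105.32 · e^(0.0940 × 7/12) = 105.32 × 1.056365 = 111.2564
Value of long forward = (F − K)·e^(−rT) = (111.2564 − 102.01) · e^(−0.0958·7/12)
= 9.2464 × 0.945649 = 8.74
Short position value = −(long value) = -¥8.74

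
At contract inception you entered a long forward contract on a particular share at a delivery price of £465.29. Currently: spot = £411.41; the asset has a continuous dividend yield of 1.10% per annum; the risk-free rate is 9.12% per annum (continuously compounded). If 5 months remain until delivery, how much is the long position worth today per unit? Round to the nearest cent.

Current fair forward for the remaining 5 months: F = S·e^((r − q)·T), (r − q) = 0.0912 − 0.0110 = 0.0802
F = 411.41 · e^(0.0802 × 5/12) = 411.41 × 1.033981 = 425.3901
Value of long forward = (F − K)·e^(−rT) = (425.3901 − 465.29) · e^(−0.0912·5/12)
= -39.8999 × 0.962713 = -38.41

-£38.41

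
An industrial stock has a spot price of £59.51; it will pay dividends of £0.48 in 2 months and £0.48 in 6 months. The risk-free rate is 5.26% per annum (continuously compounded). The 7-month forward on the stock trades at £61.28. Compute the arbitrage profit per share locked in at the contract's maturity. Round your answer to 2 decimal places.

£0.89 per share

PV(dividends) I = 0.48·e^(−0.0526·2/12) + 0.48·e^(−0.0526·6/12) = 0.9434
Fair forward F* = (S − I)·e^(rT) = (59.51 − 0.9434)·e^0.030683 = 58.5666 × 1.031159 = 60.3915
Market £61.28 > fair 60.3915: forward overpriced → cash-and-carry (borrow at r, buy the stock and collect the dividends, short the forward).
Profit at T = |F_mkt − F*| = |61.28 − 60.3915| = £0.89 per share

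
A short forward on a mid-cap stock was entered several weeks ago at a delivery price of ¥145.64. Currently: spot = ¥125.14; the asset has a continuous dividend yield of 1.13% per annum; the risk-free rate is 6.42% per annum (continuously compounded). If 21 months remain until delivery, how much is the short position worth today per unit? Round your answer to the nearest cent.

¥7.47

Current fair forward for the remaining 21 months: F = S·e^((r − q)·T), (r − q) = 0.0642 − 0.0113 = 0.0529
F = 125.14 · e^(0.0529 × 21/12) = 125.14 × 1.096995 = 137.2780
Value of long forward = (F − K)·e^(−rT) = (137.2780 − 145.64) · e^(−0.0642·21/12)
= -8.3620 × 0.893731 = -7.47
Short position value = −(long value) = ¥7.47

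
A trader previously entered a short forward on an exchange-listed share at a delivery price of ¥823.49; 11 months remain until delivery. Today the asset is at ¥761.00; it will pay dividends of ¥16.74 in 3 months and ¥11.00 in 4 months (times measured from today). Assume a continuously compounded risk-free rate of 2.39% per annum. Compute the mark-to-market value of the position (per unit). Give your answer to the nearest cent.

PV(remaining dividends) I = 16.74·e^(−0.0239·3/12) + 11.00·e^(−0.0239·4/12) = 27.5530
Current forward F = (S − I)·e^(rT) = (761.00 − 27.5530)·e^(0.0239·11/12) = 733.4470 × 1.022150 = 749.6929
Value (long) = (F − K)·e^(−rT) = (749.6929 − 823.49) × 0.978330 = -72.1979
Short position value = −(long value) = ¥72.20

¥72.20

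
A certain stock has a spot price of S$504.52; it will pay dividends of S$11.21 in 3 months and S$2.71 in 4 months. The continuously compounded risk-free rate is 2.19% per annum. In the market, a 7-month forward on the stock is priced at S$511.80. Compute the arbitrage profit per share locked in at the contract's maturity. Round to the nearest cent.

S$14.81 per share

PV(dividends) I = 11.21·e^(−0.0219·3/12) + 2.71·e^(−0.0219·4/12) = 13.8391
Fair forward F* = (S − I)·e^(rT) = (504.52 − 13.8391)·e^0.012775 = 490.6809 × 1.012857 = 496.9896
Market S$511.80 > fair 496.9896: forward overpriced → cash-and-carry (borrow at r, buy the stock and collect the dividends, short the forward).
Profit at T = |F_mkt − F*| = |511.80 − 496.9896| = S$14.81 per share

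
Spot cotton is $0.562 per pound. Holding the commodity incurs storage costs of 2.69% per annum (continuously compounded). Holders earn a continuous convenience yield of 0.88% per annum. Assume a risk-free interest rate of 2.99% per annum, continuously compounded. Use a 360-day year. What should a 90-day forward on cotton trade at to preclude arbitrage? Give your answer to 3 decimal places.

Net carry = r + u − y = 0.0299 + 0.0269 − 0.0088 = 0.0480
F = S·e^((r+u−y)T) = 0.562 · e^(0.0480 × 90/360) = 0.562 · e^0.012000
= 0.562 × 1.012072 = $0.569 per pound

$0.569 per pound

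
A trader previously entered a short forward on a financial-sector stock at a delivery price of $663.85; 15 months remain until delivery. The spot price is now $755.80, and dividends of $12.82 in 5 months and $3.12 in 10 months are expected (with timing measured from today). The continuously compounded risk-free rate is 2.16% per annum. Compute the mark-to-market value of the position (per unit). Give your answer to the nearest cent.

PV(remaining dividends) I = 12.82·e^(−0.0216·5/12) + 3.12·e^(−0.0216·10/12) = 15.7695
Current forward F = (S − I)·e^(rT) = (755.80 − 15.7695)·e^(0.0216·15/12) = 740.0305 × 1.027368 = 760.2837
Value (long) = (F − K)·e^(−rT) = (760.2837 − 663.85) × 0.973361 = 93.8648
Short position value = −(long value) = -$93.86

-$93.86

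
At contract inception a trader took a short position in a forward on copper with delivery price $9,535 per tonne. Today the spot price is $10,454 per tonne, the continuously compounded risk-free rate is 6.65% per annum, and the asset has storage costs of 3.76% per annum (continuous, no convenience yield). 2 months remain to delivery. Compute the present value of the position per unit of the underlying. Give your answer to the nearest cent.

-$1089.81 per tonne

Current fair forward for the remaining 2 months: F = S·e^((r + u)·T), (r + u) = 0.0665 + 0.0376 = 0.1041
F = 10454 · e^(0.1041 × 2/12) = 10454 × 1.01750139 = 10636.9595
Value of long forward = (F − K)·e^(−rT) = (10636.9595 − 9535) · e^(−0.0665·2/12)
= 1101.9595 × 0.98897786 = 1089.81
Short position value = −(long value) = -$1089.81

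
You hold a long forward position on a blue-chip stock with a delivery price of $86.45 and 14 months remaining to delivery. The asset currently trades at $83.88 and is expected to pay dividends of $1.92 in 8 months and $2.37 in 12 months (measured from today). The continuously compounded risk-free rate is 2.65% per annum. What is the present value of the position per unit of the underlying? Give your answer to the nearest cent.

-$4.13

PV(remaining dividends) I = 1.92·e^(−0.0265·8/12) + 2.37·e^(−0.0265·12/12) = 4.1944
Current forward F = (S − I)·e^(rT) = (83.88 − 4.1944)·e^(0.0265·14/12) = 79.6856 × 1.031400 = 82.1877
Value (long) = (F − K)·e^(−rT) = (82.1877 − 86.45) × 0.969556 = -4.1325
Value = -$4.13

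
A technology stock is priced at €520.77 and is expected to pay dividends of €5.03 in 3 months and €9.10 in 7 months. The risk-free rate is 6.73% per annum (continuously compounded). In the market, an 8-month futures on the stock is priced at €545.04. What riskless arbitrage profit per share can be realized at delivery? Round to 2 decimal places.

€14.70 per share

PV(dividends) I = 5.03·e^(−0.0673·3/12) + 9.10·e^(−0.0673·7/12) = 13.6957
Fair futures F* = (S − I)·e^(rT) = (520.77 − 13.6957)·e^0.044867 = 507.0743 × 1.045889 = 530.3434
Market €545.04 > fair 530.3434: forward overpriced → cash-and-carry (borrow at r, buy the stock and collect the dividends, short the forward).
Profit at T = |F_mkt − F*| = |545.04 − 530.3434| = €14.70 per share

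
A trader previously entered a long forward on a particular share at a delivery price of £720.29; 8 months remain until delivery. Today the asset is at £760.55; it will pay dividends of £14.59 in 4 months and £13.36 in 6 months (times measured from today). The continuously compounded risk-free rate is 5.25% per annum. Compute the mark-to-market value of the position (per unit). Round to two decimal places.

PV(remaining dividends) I = 14.59·e^(−0.0525·4/12) + 13.36·e^(−0.0525·6/12) = 27.3508
Current forward F = (S − I)·e^(rT) = (760.55 − 27.3508)·e^(0.0525·8/12) = 733.1992 × 1.035620 = 759.3158
Value (long) = (F − K)·e^(−rT) = (759.3158 − 720.29) × 0.965605 = 37.6835
Value = £37.68

£37.68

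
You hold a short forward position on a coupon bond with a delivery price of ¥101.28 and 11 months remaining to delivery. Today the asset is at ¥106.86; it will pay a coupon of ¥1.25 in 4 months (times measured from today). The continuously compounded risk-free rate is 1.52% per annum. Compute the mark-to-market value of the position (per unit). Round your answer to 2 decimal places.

PV(remaining coupons) I = 1.25·e^(−0.0152·4/12) = 1.2437
Current forward F = (S − I)·e^(rT) = (106.86 − 1.2437)·e^(0.0152·11/12) = 105.6163 × 1.014031 = 107.0982
Value (long) = (F − K)·e^(−rT) = (107.0982 − 101.28) × 0.986163 = 5.7377
Short position value = −(long value) = -¥5.74

-¥5.74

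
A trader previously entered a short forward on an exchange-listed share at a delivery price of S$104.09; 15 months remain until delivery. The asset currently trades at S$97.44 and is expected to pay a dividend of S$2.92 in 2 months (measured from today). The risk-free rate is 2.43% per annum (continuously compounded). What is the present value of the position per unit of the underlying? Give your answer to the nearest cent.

PV(remaining dividends) I = 2.92·e^(−0.0243·2/12) = 2.9082
Current forward F = (S − I)·e^(rT) = (97.44 − 2.9082)·e^(0.0243·15/12) = 94.5318 × 1.030841 = 97.4473
Value (long) = (F − K)·e^(−rT) = (97.4473 − 104.09) × 0.970082 = -6.4440
Short position value = −(long value) = S$6.44

S$6.44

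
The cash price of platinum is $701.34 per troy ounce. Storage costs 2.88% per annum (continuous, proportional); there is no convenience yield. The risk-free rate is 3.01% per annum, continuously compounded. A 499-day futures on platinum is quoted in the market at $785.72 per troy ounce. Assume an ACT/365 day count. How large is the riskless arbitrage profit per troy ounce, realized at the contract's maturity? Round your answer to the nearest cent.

$25.57 per troy ounce

Fair futures: F* = S·e^(carry·T), with carry = (r + u) = 0.0301 + 0.0288 = 0.0589
F* = 701.34 · e^(0.0589 × 499/365) = 701.34 · e^0.080524 = 701.34 × 1.083855 = $760.1509
Market $785.72 > fair $760.1509: forward overpriced → cash-and-carry (buy spot, short the forward).
At maturity, profit = |F_mkt − F*| = |785.72 − 760.1509| = $25.57 per troy ounce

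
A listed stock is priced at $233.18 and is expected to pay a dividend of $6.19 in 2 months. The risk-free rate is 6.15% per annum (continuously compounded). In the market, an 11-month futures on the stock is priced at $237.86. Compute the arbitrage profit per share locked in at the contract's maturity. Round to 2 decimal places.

PV(dividends) I = 6.19·e^(−0.0615·2/12) = 6.1269
Fair futures F* = (S − I)·e^(rT) = (233.18 − 6.1269)·e^0.056375 = 227.0531 × 1.057994 = 240.2208
Market $237.86 < fair 240.2208: forward underpriced → reverse cash-and-carry (short the stock, invest proceeds at r, pay the dividends, go long the forward).
Profit at T = |F_mkt − F*| = |237.86 − 240.2208| = $2.36 per share

$2.36 per share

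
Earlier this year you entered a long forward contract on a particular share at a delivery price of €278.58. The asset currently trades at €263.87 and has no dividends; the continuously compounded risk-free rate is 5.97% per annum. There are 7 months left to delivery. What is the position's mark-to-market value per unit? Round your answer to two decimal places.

Current fair forward for the remaining 7 months: F = S·e^(r·T), r = 0.0597
F = 263.87 · e^(0.0597 × 7/12) = 263.87 × 1.035438 = 273.2210
Value of long forward = (F − K)·e^(−rT) = (273.2210 − 278.58) · e^(−0.0597·7/12)
= -5.3590 × 0.965774 = -5.18

-€5.18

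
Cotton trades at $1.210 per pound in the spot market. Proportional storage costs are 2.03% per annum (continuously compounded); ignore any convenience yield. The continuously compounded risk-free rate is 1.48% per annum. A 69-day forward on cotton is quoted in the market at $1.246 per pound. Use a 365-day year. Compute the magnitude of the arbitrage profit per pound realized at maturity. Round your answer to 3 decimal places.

Fair forward: F* = S·e^(carry·T), with carry = (r + u) = 0.0148 + 0.0203 = 0.0351
F* = 1.210 · e^(0.0351 × 69/365) = 1.210 · e^0.006635 = 1.210 × 1.006657 = $1.2181
Market $1.246 > fair $1.2181: forward overpriced → cash-and-carry (buy spot, short the forward).
At maturity, profit = |F_mkt − F*| = |1.246 − 1.2181| = $0.028 per pound

$0.028 per pound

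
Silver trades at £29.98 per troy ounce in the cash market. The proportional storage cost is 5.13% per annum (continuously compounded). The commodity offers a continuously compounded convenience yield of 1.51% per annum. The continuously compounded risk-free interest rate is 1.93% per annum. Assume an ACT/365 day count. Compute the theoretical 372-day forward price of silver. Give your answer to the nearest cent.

Net carry = r + u − y = 0.0193 + 0.0513 − 0.0151 = 0.0555
F = S·e^((r+u−y)T) = 29.98 · e^(0.0555 × 372/365) = 29.98 · e^0.056564
= 29.98 × 1.058194 = £31.72 per troy ounce

£31.72 per troy ounce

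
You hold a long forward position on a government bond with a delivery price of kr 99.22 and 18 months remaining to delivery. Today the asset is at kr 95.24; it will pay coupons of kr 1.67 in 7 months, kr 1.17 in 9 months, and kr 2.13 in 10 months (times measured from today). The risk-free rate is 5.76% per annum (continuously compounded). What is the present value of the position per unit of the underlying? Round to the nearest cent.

PV(remaining coupons) I = 1.67·e^(−0.0576·7/12) + 1.17·e^(−0.0576·9/12) + 2.13·e^(−0.0576·10/12) = 4.7655
Current forward F = (S − I)·e^(rT) = (95.24 − 4.7655)·e^(0.0576·18/12) = 90.4745 × 1.090242 = 98.6391
Value (long) = (F − K)·e^(−rT) = (98.6391 − 99.22) × 0.917227 = -0.5328
Value = -kr 0.53

-kr 0.53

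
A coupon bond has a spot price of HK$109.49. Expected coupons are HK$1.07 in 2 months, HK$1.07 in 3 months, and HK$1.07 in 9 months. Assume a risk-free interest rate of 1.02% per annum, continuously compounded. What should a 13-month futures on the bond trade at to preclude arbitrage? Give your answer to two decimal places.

PV(coupons) I = 1.07·e^(−0.0102·2/12) + 1.07·e^(−0.0102·3/12) + 1.07·e^(−0.0102·9/12)
I = 1.0682 + 1.0673 + 1.0618 = 3.1973
F = (S − I)·e^(rT) = (109.49 − 3.1973) · e^(0.0102·13/12)
= 106.2927 · e^0.011050 = 106.2927 × 1.011111 = HK$107.47

HK$107.47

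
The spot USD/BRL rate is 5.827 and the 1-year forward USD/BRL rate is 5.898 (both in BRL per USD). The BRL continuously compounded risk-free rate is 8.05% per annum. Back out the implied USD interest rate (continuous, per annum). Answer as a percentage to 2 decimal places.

F = S·e^((r_BRL − r_USD)T) ⇒ r_USD = r_BRL − ln(F/S)/T
ln(5.898/5.827) = 0.012111; /(1) = 0.012111
r_USD = 0.0805 − 0.012111 = 0.068389
r_USD = 6.84%

6.84%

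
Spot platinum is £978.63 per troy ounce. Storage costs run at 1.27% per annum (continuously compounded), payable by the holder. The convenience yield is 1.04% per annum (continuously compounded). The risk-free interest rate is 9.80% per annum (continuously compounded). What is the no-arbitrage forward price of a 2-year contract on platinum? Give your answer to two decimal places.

£1,196.02 per troy ounce

Net carry = r + u − y = 0.0980 + 0.0127 − 0.0104 = 0.1003
F = S·e^((r+u−y)T) = 978.63 · e^(0.1003 × 2) = 978.63 · e^0.200600
= 978.63 × 1.222136 = £1,196.02 per troy ounce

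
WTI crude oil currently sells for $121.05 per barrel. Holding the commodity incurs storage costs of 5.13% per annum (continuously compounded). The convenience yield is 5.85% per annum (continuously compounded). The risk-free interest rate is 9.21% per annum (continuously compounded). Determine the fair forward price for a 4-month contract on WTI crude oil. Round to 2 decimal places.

$124.52 per barrel

Net carry = r + u − y = 0.0921 + 0.0513 − 0.0585 = 0.0849
F = S·e^((r+u−y)T) = 121.05 · e^(0.0849 × 4/12) = 121.05 · e^0.028300
= 121.05 × 1.028704 = $124.52 per barrel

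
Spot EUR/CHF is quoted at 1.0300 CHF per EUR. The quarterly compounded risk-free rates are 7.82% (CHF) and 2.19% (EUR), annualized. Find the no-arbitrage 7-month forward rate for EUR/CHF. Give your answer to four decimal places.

By covered interest parity, F = S · (1+r_CHF/4)^(4T) / (1+r_EUR/4)^(4T)
= 1.0300 × 1.046212 / 1.012822 = 1.0300 × 1.032967
F = 1.0640 CHF per EUR

1.0640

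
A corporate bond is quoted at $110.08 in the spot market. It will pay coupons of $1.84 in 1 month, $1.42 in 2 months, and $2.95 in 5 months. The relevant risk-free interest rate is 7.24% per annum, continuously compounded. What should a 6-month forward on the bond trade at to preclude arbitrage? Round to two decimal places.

$107.82

PV(coupons) I = 1.84·e^(−0.0724·1/12) + 1.42·e^(−0.0724·2/12) + 2.95·e^(−0.0724·5/12)
I = 1.8289 + 1.4030 + 2.8623 = 6.0942
F = (S − I)·e^(rT) = (110.08 − 6.0942) · e^(0.0724·6/12)
= 103.9858 · e^0.036200 = 103.9858 × 1.036863 = $107.82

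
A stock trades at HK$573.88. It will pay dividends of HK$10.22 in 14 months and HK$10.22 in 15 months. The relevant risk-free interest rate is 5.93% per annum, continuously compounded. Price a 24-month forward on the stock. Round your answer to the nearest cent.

HK$624.72

PV(dividends) I = 10.22·e^(−0.0593·14/12) + 10.22·e^(−0.0593·15/12)
I = 9.5369 + 9.4898 = 19.0267
F = (S − I)·e^(rT) = (573.88 − 19.0267) · e^(0.0593·24/12)
= 554.8533 · e^0.118600 = 554.8533 × 1.125919 = HK$624.72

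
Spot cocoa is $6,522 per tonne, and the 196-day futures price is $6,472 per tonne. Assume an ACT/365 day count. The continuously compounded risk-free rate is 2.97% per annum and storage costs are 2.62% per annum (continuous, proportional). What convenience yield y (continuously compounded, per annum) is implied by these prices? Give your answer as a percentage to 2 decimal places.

F = S·e^((r+u−y)T) ⇒ (r+u−y) = ln(F/S)/T
ln(6472/6522) = -0.007696; /T ⇒ -0.014332
y = r + u − ln(F/S)/T = 0.0297 + 0.0262 + 0.014332 = 0.070232
y = 7.02%

7.02%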